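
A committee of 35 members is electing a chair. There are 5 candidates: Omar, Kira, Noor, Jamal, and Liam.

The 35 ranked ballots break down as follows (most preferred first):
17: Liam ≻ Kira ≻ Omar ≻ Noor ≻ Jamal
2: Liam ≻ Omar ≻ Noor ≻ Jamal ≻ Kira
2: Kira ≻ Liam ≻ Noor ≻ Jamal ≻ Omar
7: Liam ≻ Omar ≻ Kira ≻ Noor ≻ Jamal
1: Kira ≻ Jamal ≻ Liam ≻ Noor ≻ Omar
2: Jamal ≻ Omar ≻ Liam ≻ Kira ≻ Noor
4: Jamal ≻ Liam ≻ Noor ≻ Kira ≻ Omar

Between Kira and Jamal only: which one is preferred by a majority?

Kira

Kira is ranked above Jamal on 27 ballots; Jamal above Kira on 8.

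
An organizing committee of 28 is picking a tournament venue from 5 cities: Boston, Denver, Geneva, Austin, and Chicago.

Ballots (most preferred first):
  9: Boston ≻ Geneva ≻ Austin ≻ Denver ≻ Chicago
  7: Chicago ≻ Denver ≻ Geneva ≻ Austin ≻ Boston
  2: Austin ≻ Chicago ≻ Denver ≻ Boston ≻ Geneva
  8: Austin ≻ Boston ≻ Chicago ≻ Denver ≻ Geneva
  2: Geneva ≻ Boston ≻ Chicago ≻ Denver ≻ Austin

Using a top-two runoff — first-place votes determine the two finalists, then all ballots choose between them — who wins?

Round 1 first-place votes: Boston 9, Denver 0, Geneva 2, Austin 10, Chicago 7. Austin and Boston advance.
Runoff: Austin is ranked above Boston on 17 ballots, Boston above Austin on 11.

Austin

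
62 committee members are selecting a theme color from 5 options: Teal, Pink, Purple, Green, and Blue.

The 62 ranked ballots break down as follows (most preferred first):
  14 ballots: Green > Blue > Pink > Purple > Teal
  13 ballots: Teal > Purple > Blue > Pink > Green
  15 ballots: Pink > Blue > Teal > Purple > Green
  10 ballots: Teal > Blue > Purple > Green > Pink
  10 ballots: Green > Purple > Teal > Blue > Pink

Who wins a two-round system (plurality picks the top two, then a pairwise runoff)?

Round 1 first-place votes: Teal 23, Pink 15, Purple 0, Green 24, Blue 0. Green and Teal advance.
Runoff: Green is ranked above Teal on 24 ballots, Teal above Green on 38.

Teal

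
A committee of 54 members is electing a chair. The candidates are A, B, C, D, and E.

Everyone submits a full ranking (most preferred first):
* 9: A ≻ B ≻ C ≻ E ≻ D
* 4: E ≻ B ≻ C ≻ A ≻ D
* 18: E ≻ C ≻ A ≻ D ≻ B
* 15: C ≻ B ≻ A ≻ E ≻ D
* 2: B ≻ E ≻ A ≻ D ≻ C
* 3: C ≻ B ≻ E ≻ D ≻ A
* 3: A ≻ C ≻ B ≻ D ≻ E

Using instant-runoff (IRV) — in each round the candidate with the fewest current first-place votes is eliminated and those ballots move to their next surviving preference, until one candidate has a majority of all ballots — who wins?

Round 1: A 12, B 2, C 18, D 0, E 22. D eliminated.
Round 2: A 12, B 2, C 18, E 22. B eliminated.
Round 3: A 12, C 18, E 24. A eliminated.
Round 4: C 30, E 24. C has a majority (≥28).

C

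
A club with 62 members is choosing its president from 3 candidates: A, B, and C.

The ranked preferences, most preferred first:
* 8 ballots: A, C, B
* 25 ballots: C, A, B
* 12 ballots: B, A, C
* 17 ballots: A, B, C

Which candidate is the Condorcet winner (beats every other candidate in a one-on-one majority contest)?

A vs B: 50–12
A vs C: 37–25
A beats every other candidate.

A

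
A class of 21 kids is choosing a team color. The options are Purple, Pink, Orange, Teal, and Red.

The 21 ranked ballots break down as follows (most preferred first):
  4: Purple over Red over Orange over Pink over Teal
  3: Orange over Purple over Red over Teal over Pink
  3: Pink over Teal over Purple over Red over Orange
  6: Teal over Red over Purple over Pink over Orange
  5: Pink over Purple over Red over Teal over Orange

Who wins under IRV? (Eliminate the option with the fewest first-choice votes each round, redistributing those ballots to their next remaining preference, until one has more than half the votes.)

Purple

Round 1: Purple 4, Pink 8, Orange 3, Teal 6, Red 0. Red eliminated.
Round 2: Purple 4, Pink 8, Orange 3, Teal 6. Orange eliminated.
Round 3: Purple 7, Pink 8, Teal 6. Teal eliminated.
Round 4: Purple 13, Pink 8. Purple has a majority (≥11).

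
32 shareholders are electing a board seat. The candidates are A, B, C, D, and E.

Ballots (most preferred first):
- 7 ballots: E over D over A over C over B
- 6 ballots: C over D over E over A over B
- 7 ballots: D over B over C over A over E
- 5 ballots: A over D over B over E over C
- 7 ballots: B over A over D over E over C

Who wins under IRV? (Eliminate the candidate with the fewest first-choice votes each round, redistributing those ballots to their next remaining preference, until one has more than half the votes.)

Round 1: A 5, B 7, C 6, D 7, E 7. A eliminated.
Round 2: B 7, C 6, D 12, E 7. C eliminated.
Round 3: B 7, D 18, E 7. D has a majority (≥17).

D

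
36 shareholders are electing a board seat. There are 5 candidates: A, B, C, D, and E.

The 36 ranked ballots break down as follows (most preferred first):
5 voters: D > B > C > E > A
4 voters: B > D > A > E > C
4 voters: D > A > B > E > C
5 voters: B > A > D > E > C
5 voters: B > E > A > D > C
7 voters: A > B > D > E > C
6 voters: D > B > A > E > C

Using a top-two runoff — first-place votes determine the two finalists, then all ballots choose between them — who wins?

Round 1 first-place votes: A 7, B 14, C 0, D 15, E 0. D and B advance.
Runoff: D is ranked above B on 15 ballots, B above D on 21.

B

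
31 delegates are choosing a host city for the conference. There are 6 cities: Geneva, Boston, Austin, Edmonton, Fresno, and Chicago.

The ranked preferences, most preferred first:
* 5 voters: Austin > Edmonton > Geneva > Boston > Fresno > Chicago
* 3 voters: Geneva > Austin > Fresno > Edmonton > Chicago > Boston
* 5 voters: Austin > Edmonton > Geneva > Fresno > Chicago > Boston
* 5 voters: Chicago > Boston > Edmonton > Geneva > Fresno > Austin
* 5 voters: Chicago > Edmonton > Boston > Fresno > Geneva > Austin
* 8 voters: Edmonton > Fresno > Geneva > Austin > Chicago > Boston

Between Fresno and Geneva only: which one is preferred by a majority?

Geneva

Fresno is ranked above Geneva on 13 ballots; Geneva above Fresno on 18.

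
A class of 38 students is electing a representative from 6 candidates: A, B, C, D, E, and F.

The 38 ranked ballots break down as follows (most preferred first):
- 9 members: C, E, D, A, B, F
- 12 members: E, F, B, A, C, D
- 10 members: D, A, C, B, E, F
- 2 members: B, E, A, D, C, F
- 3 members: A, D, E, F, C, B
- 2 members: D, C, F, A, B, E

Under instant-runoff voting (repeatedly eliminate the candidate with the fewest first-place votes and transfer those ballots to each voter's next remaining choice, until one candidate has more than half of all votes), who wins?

E

Round 1: A 3, B 2, C 9, D 12, E 12, F 0. F eliminated.
Round 2: A 3, B 2, C 9, D 12, E 12. B eliminated.
Round 3: A 3, C 9, D 12, E 14. A eliminated.
Round 4: C 9, D 15, E 14. C eliminated.
Round 5: D 15, E 23. E has a majority (≥20).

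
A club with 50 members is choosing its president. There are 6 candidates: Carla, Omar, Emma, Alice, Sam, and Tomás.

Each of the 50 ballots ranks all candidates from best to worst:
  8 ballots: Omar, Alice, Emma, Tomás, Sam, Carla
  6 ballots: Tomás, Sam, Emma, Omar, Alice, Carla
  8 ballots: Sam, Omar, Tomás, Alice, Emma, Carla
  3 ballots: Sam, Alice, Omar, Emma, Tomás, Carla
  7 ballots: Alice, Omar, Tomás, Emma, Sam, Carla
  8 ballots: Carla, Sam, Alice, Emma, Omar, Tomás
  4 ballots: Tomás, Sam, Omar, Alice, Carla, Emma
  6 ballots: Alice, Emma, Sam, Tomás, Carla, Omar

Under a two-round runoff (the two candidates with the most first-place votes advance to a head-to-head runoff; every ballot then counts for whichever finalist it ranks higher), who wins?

Sam

Round 1 first-place votes: Carla 8, Omar 8, Emma 0, Alice 13, Sam 11, Tomás 10. Alice and Sam advance.
Runoff: Alice is ranked above Sam on 21 ballots, Sam above Alice on 29.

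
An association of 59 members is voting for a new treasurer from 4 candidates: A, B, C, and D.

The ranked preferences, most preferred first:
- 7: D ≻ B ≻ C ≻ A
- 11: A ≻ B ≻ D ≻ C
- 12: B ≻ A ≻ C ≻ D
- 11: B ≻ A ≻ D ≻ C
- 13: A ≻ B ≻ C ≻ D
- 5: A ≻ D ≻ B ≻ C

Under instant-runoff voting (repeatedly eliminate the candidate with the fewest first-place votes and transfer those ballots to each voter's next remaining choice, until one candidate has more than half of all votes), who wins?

B

Round 1: A 29, B 23, C 0, D 7. C eliminated.
Round 2: A 29, B 23, D 7. D eliminated.
Round 3: A 29, B 30. B has a majority (≥30).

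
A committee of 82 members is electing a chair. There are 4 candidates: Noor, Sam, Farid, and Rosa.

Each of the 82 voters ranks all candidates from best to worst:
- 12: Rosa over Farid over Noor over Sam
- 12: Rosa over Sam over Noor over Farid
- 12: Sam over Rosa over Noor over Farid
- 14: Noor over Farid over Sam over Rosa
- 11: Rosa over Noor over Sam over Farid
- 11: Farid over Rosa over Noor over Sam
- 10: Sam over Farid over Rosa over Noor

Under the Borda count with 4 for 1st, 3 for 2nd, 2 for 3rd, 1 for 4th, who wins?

Rosa

Noor: 12×2 + 12×2 + 12×2 + 14×4 + 11×3 + 11×2 + 10×1 = 193
Sam: 12×1 + 12×3 + 12×4 + 14×2 + 11×2 + 11×1 + 10×4 = 197
Farid: 12×3 + 12×1 + 12×1 + 14×3 + 11×1 + 11×4 + 10×3 = 187
Rosa: 12×4 + 12×4 + 12×3 + 14×1 + 11×4 + 11×3 + 10×2 = 243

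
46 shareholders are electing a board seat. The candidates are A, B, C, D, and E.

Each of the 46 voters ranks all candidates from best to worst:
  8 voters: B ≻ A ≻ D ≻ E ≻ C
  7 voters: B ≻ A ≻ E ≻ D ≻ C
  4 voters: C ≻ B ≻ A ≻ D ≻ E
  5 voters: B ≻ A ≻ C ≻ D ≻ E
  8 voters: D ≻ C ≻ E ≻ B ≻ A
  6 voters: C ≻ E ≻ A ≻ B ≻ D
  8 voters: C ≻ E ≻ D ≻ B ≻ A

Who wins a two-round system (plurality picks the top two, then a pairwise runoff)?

C

Round 1 first-place votes: A 0, B 20, C 18, D 8, E 0. B and C advance.
Runoff: B is ranked above C on 20 ballots, C above B on 26.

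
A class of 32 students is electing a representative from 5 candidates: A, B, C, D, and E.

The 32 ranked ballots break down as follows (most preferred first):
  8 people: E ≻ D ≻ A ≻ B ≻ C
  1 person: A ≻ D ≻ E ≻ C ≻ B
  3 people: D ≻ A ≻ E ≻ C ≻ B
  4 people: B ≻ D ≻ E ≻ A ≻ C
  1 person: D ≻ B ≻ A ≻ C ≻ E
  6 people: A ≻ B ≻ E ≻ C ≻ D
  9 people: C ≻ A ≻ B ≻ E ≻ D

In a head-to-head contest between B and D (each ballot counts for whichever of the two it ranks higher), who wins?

B is ranked above D on 19 ballots; D above B on 13.

B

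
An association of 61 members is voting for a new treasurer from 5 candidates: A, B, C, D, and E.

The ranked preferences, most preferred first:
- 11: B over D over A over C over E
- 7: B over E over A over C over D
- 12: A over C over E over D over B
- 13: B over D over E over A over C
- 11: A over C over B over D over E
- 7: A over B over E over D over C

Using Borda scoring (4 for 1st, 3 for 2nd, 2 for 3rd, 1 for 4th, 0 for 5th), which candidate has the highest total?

A: 11×2 + 7×2 + 12×4 + 13×1 + 11×4 + 7×4 = 169
B: 11×4 + 7×4 + 12×0 + 13×4 + 11×2 + 7×3 = 167
C: 11×1 + 7×1 + 12×3 + 13×0 + 11×3 + 7×0 = 87
D: 11×3 + 7×0 + 12×1 + 13×3 + 11×1 + 7×1 = 102
E: 11×0 + 7×3 + 12×2 + 13×2 + 11×0 + 7×2 = 85

A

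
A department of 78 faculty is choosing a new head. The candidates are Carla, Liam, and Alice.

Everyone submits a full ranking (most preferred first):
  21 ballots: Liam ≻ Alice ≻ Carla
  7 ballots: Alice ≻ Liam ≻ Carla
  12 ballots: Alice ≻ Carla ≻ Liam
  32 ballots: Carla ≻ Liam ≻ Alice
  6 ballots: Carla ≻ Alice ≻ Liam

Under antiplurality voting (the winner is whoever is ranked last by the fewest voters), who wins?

Last-place votes: Carla 28, Liam 18, Alice 32.

Liam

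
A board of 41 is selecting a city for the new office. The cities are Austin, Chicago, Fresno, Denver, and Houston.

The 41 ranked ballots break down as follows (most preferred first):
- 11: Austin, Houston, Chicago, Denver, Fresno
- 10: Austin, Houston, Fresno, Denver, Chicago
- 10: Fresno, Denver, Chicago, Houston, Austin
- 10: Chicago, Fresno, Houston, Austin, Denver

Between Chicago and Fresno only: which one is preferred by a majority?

Chicago

Chicago is ranked above Fresno on 21 ballots; Fresno above Chicago on 20.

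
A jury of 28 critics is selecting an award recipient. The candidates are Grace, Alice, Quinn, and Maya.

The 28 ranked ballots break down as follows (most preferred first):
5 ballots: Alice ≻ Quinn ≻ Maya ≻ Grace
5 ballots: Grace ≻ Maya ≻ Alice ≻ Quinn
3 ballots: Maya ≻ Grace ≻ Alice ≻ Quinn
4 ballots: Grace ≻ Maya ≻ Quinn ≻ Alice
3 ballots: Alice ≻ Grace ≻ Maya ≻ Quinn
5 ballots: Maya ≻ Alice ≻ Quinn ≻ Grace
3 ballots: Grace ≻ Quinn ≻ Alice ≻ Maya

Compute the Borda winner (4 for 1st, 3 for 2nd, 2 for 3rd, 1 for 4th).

Grace: 5×1 + 5×4 + 3×3 + 4×4 + 3×3 + 5×1 + 3×4 = 76
Alice: 5×4 + 5×2 + 3×2 + 4×1 + 3×4 + 5×3 + 3×2 = 73
Quinn: 5×3 + 5×1 + 3×1 + 4×2 + 3×1 + 5×2 + 3×3 = 53
Maya: 5×2 + 5×3 + 3×4 + 4×3 + 3×2 + 5×4 + 3×1 = 78

Maya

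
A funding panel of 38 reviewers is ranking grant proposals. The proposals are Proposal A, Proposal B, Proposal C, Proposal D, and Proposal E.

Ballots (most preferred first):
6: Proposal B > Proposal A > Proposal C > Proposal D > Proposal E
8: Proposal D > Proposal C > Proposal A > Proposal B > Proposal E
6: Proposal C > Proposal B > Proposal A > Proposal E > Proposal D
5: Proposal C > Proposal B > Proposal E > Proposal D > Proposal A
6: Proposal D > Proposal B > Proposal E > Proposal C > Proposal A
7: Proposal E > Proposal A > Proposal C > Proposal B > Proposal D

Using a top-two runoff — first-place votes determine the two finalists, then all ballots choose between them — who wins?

Round 1 first-place votes: Proposal A 0, Proposal B 6, Proposal C 11, Proposal D 14, Proposal E 7. Proposal D and Proposal C advance.
Runoff: Proposal D is ranked above Proposal C on 14 ballots, Proposal C above Proposal D on 24.

Proposal C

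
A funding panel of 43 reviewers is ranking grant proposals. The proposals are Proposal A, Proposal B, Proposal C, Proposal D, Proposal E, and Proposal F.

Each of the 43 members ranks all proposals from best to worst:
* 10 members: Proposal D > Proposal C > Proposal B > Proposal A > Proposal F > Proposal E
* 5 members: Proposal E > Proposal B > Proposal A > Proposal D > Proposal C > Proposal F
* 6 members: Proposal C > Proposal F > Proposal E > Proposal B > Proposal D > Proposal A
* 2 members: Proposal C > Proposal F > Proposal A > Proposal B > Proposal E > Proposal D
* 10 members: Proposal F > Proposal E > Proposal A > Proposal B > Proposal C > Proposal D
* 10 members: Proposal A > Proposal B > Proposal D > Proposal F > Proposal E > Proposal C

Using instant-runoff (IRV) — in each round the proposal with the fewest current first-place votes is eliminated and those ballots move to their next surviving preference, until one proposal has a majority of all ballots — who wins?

Proposal A

Round 1: Proposal A 10, Proposal B 0, Proposal C 8, Proposal D 10, Proposal E 5, Proposal F 10. Proposal B eliminated.
Round 2: Proposal A 10, Proposal C 8, Proposal D 10, Proposal E 5, Proposal F 10. Proposal E eliminated.
Round 3: Proposal A 15, Proposal C 8, Proposal D 10, Proposal F 10. Proposal C eliminated.
Round 4: Proposal A 15, Proposal D 10, Proposal F 18. Proposal D eliminated.
Round 5: Proposal A 25, Proposal F 18. Proposal A has a majority (≥22).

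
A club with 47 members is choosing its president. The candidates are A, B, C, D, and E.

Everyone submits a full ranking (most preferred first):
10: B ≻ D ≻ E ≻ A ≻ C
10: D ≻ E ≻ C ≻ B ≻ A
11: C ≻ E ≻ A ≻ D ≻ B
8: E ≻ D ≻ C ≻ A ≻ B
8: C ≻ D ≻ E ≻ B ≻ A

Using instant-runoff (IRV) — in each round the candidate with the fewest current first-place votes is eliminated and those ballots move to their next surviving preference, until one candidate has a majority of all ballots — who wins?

D

Round 1: A 0, B 10, C 19, D 10, E 8. A eliminated.
Round 2: B 10, C 19, D 10, E 8. E eliminated.
Round 3: B 10, C 19, D 18. B eliminated.
Round 4: C 19, D 28. D has a majority (≥24).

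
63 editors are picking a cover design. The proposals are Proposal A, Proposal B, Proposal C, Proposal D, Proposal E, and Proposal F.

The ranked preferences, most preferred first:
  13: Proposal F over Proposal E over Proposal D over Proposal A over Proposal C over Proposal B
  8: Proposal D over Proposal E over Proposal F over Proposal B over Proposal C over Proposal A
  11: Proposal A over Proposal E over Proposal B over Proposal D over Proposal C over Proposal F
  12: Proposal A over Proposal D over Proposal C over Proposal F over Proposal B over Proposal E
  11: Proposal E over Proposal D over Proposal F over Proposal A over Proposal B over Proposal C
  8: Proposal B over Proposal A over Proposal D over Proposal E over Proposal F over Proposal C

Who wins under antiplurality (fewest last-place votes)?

Proposal D

Last-place votes: Proposal A 8, Proposal B 13, Proposal C 19, Proposal D 0, Proposal E 12, Proposal F 11.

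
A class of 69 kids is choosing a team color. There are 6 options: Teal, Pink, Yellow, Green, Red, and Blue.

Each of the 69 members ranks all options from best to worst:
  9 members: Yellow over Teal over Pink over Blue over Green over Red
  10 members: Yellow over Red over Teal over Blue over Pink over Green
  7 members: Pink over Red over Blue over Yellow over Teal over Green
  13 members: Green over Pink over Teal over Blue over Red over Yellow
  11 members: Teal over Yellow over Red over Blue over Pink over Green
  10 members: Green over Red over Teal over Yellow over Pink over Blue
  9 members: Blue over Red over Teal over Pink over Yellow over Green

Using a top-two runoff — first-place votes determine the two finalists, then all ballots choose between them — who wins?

Round 1 first-place votes: Teal 11, Pink 7, Yellow 19, Green 23, Red 0, Blue 9. Green and Yellow advance.
Runoff: Green is ranked above Yellow on 23 ballots, Yellow above Green on 46.

Yellow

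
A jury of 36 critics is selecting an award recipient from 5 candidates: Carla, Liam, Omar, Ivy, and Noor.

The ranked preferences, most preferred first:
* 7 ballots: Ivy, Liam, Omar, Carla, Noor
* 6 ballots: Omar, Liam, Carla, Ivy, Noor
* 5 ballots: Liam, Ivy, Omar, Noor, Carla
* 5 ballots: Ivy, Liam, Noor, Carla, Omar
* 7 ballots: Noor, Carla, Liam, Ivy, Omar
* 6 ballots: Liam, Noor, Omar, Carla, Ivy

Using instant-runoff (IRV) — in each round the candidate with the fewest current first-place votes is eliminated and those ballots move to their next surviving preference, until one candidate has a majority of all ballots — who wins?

Round 1: Carla 0, Liam 11, Omar 6, Ivy 12, Noor 7. Carla eliminated.
Round 2: Liam 11, Omar 6, Ivy 12, Noor 7. Omar eliminated.
Round 3: Liam 17, Ivy 12, Noor 7. Noor eliminated.
Round 4: Liam 24, Ivy 12. Liam has a majority (≥19).

Liam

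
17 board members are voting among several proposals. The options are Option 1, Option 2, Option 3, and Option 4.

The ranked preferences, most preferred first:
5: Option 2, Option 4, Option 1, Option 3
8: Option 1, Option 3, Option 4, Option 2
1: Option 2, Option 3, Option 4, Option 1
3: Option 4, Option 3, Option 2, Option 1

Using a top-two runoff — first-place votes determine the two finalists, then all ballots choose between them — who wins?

Round 1 first-place votes: Option 1 8, Option 2 6, Option 3 0, Option 4 3. Option 1 and Option 2 advance.
Runoff: Option 1 is ranked above Option 2 on 8 ballots, Option 2 above Option 1 on 9.

Option 2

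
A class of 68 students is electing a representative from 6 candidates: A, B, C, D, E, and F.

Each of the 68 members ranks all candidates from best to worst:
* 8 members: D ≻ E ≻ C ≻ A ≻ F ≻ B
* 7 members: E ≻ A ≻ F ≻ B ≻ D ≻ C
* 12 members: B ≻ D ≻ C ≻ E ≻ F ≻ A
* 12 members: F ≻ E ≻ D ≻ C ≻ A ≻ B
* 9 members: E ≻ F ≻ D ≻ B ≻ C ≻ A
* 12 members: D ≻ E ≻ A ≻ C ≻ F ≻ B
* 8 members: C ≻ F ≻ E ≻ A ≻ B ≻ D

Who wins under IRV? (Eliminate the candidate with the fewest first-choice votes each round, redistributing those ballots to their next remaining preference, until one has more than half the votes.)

F

Round 1: A 0, B 12, C 8, D 20, E 16, F 12. A eliminated.
Round 2: B 12, C 8, D 20, E 16, F 12. C eliminated.
Round 3: B 12, D 20, E 16, F 20. B eliminated.
Round 4: D 32, E 16, F 20. E eliminated.
Round 5: D 32, F 36. F has a majority (≥35).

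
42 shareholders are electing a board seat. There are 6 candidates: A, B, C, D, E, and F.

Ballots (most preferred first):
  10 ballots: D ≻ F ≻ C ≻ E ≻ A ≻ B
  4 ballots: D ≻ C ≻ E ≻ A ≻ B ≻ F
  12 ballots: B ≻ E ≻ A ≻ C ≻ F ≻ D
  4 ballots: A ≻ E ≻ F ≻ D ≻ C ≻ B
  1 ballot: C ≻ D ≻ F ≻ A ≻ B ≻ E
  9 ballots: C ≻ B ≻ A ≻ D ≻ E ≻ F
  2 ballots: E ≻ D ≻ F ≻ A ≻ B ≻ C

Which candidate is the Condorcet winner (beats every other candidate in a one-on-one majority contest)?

C

C vs A: 24–18
C vs B: 28–14
C vs D: 22–20
C vs E: 24–18
C vs F: 26–16
C beats every other candidate.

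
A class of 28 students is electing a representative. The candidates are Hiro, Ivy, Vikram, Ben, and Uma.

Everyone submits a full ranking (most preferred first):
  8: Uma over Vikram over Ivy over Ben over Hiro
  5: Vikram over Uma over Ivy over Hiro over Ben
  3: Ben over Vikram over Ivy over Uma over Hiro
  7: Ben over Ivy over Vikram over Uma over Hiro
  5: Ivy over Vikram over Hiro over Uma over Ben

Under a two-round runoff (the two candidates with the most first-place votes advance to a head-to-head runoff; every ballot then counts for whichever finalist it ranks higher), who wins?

Uma

Round 1 first-place votes: Hiro 0, Ivy 5, Vikram 5, Ben 10, Uma 8. Ben and Uma advance.
Runoff: Ben is ranked above Uma on 10 ballots, Uma above Ben on 18.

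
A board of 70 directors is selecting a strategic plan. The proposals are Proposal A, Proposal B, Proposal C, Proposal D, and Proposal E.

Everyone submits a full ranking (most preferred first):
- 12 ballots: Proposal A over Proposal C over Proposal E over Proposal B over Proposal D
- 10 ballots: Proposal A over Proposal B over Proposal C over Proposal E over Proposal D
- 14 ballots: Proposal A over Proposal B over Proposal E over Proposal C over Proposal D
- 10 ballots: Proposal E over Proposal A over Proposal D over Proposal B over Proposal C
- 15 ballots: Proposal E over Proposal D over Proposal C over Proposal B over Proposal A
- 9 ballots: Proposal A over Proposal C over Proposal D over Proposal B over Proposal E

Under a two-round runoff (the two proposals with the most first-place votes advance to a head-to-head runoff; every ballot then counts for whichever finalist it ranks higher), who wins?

Round 1 first-place votes: Proposal A 45, Proposal B 0, Proposal C 0, Proposal D 0, Proposal E 25. Proposal A and Proposal E advance.
Runoff: Proposal A is ranked above Proposal E on 45 ballots, Proposal E above Proposal A on 25.

Proposal A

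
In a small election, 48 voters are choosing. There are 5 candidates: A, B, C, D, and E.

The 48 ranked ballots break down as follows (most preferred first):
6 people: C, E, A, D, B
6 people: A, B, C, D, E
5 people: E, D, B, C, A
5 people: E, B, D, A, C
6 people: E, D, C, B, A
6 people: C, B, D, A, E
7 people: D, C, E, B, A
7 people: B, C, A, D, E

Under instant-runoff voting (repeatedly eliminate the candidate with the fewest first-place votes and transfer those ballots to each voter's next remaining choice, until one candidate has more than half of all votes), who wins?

C

Round 1: A 6, B 7, C 12, D 7, E 16. A eliminated.
Round 2: B 13, C 12, D 7, E 16. D eliminated.
Round 3: B 13, C 19, E 16. B eliminated.
Round 4: C 32, E 16. C has a majority (≥25).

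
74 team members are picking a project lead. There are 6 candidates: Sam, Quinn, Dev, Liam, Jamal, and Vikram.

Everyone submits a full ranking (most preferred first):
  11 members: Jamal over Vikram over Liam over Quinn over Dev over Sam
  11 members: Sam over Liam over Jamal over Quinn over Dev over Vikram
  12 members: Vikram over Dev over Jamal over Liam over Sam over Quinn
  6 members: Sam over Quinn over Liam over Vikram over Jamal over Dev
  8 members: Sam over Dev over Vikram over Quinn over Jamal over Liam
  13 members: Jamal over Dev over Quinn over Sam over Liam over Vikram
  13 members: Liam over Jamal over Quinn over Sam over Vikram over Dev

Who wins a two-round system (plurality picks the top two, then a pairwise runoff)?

Round 1 first-place votes: Sam 25, Quinn 0, Dev 0, Liam 13, Jamal 24, Vikram 12. Sam and Jamal advance.
Runoff: Sam is ranked above Jamal on 25 ballots, Jamal above Sam on 49.

Jamal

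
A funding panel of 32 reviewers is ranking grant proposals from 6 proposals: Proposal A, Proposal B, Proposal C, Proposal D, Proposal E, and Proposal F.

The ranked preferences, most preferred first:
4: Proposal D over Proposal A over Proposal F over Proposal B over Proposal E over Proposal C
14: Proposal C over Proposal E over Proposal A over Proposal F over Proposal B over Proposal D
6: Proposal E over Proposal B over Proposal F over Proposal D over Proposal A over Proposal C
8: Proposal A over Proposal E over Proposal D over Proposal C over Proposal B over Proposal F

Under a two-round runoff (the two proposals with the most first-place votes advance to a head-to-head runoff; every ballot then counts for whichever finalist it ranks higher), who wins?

Round 1 first-place votes: Proposal A 8, Proposal B 0, Proposal C 14, Proposal D 4, Proposal E 6, Proposal F 0. Proposal C and Proposal A advance.
Runoff: Proposal C is ranked above Proposal A on 14 ballots, Proposal A above Proposal C on 18.

Proposal A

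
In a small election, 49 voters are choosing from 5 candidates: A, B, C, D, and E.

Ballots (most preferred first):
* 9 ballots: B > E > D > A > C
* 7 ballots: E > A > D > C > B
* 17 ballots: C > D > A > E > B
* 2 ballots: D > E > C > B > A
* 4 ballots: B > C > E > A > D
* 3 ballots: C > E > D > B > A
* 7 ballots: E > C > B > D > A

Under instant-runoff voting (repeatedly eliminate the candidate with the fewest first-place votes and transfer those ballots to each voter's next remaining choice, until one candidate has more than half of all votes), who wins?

E

Round 1: A 0, B 13, C 20, D 2, E 14. A eliminated.
Round 2: B 13, C 20, D 2, E 14. D eliminated.
Round 3: B 13, C 20, E 16. B eliminated.
Round 4: C 24, E 25. E has a majority (≥25).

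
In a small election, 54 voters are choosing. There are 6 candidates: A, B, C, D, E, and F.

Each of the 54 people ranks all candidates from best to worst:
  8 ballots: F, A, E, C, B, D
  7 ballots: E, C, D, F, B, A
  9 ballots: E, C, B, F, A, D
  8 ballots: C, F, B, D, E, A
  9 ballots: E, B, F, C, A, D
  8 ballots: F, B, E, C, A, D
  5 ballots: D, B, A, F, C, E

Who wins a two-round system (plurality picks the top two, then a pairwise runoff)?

F

Round 1 first-place votes: A 0, B 0, C 8, D 5, E 25, F 16. E and F advance.
Runoff: E is ranked above F on 25 ballots, F above E on 29.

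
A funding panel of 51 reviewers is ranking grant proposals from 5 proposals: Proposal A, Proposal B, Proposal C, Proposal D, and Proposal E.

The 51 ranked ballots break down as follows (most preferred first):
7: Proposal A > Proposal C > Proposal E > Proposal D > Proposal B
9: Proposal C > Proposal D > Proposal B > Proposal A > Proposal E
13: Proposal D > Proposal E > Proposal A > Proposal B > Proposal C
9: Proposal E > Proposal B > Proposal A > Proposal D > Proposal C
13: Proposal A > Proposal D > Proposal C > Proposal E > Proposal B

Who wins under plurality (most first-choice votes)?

Proposal A

First-place votes: Proposal A 20, Proposal B 0, Proposal C 9, Proposal D 13, Proposal E 9.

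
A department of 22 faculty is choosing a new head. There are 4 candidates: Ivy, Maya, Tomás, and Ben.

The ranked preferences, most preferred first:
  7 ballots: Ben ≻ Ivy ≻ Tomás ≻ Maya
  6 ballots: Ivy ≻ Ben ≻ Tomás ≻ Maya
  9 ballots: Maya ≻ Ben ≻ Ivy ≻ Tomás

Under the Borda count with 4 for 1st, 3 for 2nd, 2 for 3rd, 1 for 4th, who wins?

Ivy: 7×3 + 6×4 + 9×2 = 63
Maya: 7×1 + 6×1 + 9×4 = 49
Tomás: 7×2 + 6×2 + 9×1 = 35
Ben: 7×4 + 6×3 + 9×3 = 73

Ben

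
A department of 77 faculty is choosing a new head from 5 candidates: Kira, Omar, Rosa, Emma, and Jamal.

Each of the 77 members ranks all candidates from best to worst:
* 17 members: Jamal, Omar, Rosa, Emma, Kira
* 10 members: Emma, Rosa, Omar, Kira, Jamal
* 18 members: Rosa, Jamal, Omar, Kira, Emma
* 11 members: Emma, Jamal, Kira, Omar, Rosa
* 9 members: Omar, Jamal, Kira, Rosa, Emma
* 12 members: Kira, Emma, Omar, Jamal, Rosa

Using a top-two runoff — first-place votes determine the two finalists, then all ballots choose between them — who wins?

Rosa

Round 1 first-place votes: Kira 12, Omar 9, Rosa 18, Emma 21, Jamal 17. Emma and Rosa advance.
Runoff: Emma is ranked above Rosa on 33 ballots, Rosa above Emma on 44.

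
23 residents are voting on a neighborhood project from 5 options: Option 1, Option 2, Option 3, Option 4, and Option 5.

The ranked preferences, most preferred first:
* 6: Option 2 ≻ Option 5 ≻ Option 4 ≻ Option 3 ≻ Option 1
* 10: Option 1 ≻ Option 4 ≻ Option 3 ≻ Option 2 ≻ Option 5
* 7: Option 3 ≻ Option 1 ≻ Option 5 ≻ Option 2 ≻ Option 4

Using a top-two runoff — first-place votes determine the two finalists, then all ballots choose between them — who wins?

Option 3

Round 1 first-place votes: Option 1 10, Option 2 6, Option 3 7, Option 4 0, Option 5 0. Option 1 and Option 3 advance.
Runoff: Option 1 is ranked above Option 3 on 10 ballots, Option 3 above Option 1 on 13.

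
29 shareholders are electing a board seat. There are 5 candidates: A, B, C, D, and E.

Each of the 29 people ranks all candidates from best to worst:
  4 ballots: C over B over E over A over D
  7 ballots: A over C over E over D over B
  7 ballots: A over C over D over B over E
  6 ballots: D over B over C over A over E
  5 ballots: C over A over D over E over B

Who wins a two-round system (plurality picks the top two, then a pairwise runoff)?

Round 1 first-place votes: A 14, B 0, C 9, D 6, E 0. A and C advance.
Runoff: A is ranked above C on 14 ballots, C above A on 15.

C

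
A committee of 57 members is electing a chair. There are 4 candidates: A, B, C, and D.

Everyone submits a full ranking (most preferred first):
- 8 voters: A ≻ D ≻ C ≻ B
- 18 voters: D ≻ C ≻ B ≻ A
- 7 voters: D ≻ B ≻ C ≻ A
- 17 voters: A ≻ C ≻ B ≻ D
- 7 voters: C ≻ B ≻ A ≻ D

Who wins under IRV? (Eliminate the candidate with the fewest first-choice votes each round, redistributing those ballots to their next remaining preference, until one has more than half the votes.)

Round 1: A 25, B 0, C 7, D 25. B eliminated.
Round 2: A 25, C 7, D 25. C eliminated.
Round 3: A 32, D 25. A has a majority (≥29).

A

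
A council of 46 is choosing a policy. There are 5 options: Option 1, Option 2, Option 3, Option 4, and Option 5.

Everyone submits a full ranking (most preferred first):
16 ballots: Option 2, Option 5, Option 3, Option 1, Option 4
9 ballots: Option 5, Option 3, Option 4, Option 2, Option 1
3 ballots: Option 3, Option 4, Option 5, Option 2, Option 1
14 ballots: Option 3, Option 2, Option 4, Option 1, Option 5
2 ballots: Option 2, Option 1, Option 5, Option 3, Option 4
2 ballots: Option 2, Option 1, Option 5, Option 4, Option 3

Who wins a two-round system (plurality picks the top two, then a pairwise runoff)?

Round 1 first-place votes: Option 1 0, Option 2 20, Option 3 17, Option 4 0, Option 5 9. Option 2 and Option 3 advance.
Runoff: Option 2 is ranked above Option 3 on 20 ballots, Option 3 above Option 2 on 26.

Option 3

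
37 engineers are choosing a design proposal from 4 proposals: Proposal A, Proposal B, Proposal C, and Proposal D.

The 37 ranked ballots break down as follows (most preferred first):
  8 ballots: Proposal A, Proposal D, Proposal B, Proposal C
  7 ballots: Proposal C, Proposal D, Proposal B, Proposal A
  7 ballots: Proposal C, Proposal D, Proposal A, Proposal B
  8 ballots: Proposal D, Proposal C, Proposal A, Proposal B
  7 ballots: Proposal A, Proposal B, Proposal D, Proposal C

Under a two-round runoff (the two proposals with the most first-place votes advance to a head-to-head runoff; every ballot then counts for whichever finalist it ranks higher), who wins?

Proposal C

Round 1 first-place votes: Proposal A 15, Proposal B 0, Proposal C 14, Proposal D 8. Proposal A and Proposal C advance.
Runoff: Proposal A is ranked above Proposal C on 15 ballots, Proposal C above Proposal A on 22.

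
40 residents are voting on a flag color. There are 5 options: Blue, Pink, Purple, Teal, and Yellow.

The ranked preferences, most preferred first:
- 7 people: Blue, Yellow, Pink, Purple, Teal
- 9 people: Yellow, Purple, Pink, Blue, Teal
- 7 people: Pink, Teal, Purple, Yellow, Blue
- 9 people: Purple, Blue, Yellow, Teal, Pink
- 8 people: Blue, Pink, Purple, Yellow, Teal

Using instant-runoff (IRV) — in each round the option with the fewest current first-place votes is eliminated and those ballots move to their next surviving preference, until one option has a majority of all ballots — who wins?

Round 1: Blue 15, Pink 7, Purple 9, Teal 0, Yellow 9. Teal eliminated.
Round 2: Blue 15, Pink 7, Purple 9, Yellow 9. Pink eliminated.
Round 3: Blue 15, Purple 16, Yellow 9. Yellow eliminated.
Round 4: Blue 15, Purple 25. Purple has a majority (≥21).

Purple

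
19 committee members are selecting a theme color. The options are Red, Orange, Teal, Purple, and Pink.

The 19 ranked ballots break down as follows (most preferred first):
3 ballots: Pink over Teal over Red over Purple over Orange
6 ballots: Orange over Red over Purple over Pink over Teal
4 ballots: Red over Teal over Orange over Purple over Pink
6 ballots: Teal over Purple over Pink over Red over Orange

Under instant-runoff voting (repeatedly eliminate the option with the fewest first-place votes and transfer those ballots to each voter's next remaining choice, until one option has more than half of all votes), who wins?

Teal

Round 1: Red 4, Orange 6, Teal 6, Purple 0, Pink 3. Purple eliminated.
Round 2: Red 4, Orange 6, Teal 6, Pink 3. Pink eliminated.
Round 3: Red 4, Orange 6, Teal 9. Red eliminated.
Round 4: Orange 6, Teal 13. Teal has a majority (≥10).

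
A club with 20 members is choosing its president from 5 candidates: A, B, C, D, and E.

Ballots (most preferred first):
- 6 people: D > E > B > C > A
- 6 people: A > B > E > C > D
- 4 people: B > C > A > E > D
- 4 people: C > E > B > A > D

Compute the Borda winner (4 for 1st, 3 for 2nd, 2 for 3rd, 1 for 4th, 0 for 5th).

A: 6×0 + 6×4 + 4×2 + 4×1 = 36
B: 6×2 + 6×3 + 4×4 + 4×2 = 54
C: 6×1 + 6×1 + 4×3 + 4×4 = 40
D: 6×4 + 6×0 + 4×0 + 4×0 = 24
E: 6×3 + 6×2 + 4×1 + 4×3 = 46

B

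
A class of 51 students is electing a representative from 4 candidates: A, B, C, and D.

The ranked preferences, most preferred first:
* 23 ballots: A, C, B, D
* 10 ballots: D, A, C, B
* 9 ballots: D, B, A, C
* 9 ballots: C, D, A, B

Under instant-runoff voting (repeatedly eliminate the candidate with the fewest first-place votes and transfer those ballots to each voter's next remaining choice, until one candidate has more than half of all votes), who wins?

Round 1: A 23, B 0, C 9, D 19. B eliminated.
Round 2: A 23, C 9, D 19. C eliminated.
Round 3: A 23, D 28. D has a majority (≥26).

D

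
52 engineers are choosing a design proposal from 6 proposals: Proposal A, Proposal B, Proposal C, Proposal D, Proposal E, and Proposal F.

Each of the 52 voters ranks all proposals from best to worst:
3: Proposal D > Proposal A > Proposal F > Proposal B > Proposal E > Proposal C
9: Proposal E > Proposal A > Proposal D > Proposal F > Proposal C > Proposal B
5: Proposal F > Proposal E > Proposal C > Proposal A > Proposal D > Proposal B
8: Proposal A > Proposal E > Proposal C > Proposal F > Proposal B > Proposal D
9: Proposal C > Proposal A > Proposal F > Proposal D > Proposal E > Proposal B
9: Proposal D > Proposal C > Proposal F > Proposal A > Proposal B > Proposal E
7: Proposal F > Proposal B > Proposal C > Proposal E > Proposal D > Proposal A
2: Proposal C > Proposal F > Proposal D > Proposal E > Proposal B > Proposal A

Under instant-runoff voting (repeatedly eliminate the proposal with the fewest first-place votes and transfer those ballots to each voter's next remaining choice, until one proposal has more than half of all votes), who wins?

Proposal F

Round 1: Proposal A 8, Proposal B 0, Proposal C 11, Proposal D 12, Proposal E 9, Proposal F 12. Proposal B eliminated.
Round 2: Proposal A 8, Proposal C 11, Proposal D 12, Proposal E 9, Proposal F 12. Proposal A eliminated.
Round 3: Proposal C 11, Proposal D 12, Proposal E 17, Proposal F 12. Proposal C eliminated.
Round 4: Proposal D 12, Proposal E 17, Proposal F 23. Proposal D eliminated.
Round 5: Proposal E 17, Proposal F 35. Proposal F has a majority (≥27).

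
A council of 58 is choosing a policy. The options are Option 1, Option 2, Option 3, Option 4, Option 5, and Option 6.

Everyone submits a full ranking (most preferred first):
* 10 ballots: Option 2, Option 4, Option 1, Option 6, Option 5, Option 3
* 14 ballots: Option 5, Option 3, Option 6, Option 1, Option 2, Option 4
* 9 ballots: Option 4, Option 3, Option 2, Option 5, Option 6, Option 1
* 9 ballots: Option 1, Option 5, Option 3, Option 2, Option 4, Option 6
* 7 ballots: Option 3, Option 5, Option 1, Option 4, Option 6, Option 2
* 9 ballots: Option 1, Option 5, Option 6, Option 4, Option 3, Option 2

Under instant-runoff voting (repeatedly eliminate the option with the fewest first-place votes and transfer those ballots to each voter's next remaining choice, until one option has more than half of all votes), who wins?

Round 1: Option 1 18, Option 2 10, Option 3 7, Option 4 9, Option 5 14, Option 6 0. Option 6 eliminated.
Round 2: Option 1 18, Option 2 10, Option 3 7, Option 4 9, Option 5 14. Option 3 eliminated.
Round 3: Option 1 18, Option 2 10, Option 4 9, Option 5 21. Option 4 eliminated.
Round 4: Option 1 18, Option 2 19, Option 5 21. Option 1 eliminated.
Round 5: Option 2 19, Option 5 39. Option 5 has a majority (≥30).

Option 5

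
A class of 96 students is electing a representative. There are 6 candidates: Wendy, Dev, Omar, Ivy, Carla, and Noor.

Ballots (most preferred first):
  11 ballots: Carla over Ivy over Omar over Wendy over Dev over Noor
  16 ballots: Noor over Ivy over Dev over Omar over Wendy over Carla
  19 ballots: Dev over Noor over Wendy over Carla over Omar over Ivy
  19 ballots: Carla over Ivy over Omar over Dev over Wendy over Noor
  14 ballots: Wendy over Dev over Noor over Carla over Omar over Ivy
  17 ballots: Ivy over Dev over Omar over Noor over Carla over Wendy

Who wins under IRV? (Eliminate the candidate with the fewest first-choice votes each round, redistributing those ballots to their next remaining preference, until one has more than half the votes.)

Ivy

Round 1: Wendy 14, Dev 19, Omar 0, Ivy 17, Carla 30, Noor 16. Omar eliminated.
Round 2: Wendy 14, Dev 19, Ivy 17, Carla 30, Noor 16. Wendy eliminated.
Round 3: Dev 33, Ivy 17, Carla 30, Noor 16. Noor eliminated.
Round 4: Dev 33, Ivy 33, Carla 30. Carla eliminated.
Round 5: Dev 33, Ivy 63. Ivy has a majority (≥49).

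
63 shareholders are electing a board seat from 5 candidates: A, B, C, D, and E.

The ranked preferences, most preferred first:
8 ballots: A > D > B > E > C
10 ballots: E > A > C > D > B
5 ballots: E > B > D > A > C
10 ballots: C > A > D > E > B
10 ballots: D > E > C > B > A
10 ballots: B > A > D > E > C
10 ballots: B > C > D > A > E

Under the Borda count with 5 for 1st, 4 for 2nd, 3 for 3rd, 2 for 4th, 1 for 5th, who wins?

A: 8×5 + 10×4 + 5×2 + 10×4 + 10×1 + 10×4 + 10×2 = 200
B: 8×3 + 10×1 + 5×4 + 10×1 + 10×2 + 10×5 + 10×5 = 184
C: 8×1 + 10×3 + 5×1 + 10×5 + 10×3 + 10×1 + 10×4 = 173
D: 8×4 + 10×2 + 5×3 + 10×3 + 10×5 + 10×3 + 10×3 = 207
E: 8×2 + 10×5 + 5×5 + 10×2 + 10×4 + 10×2 + 10×1 = 181

D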